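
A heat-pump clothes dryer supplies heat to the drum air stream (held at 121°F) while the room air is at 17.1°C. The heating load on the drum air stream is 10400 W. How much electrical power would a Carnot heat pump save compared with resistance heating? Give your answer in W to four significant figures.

9357 W

In absolute terms T_C = 290.25 K and T_H = 322.59 K, so ΔT = 32.34 K.
COP_Carnot = T_H/ΔT = 322.59/32.34 = 9.974.
Resistance heating needs Ẇ_res = Q̇_H = 10400 W; the reversible heat pump needs only Ẇ_hp = Q̇_H/COP = 1043 W.
Saving = 10400 − 1043 = 9357 W.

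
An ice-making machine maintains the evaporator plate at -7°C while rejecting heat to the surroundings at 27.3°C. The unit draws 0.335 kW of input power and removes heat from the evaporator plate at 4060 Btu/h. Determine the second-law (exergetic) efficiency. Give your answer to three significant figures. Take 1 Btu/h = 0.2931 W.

Converting, Q̇_C = 4060 Btu/h = 1.190 kW, so COP_actual = Q̇_C/Ẇ = 1.190/0.3350 = 3.552.
In absolute terms T_C = 266.15 K and T_H = 300.45 K, so ΔT = 34.30 K.
COP_Carnot = T_C/ΔT = 266.15/34.30 = 7.759.
η_II = COP_actual/COP_Carnot = 3.552/7.759 = 0.4578.

0.458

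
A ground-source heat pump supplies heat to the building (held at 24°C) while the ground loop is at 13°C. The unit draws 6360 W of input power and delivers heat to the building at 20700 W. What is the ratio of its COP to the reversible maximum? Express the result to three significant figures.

COP_actual = Q̇_H/Ẇ = 20700/6360 = 3.255.
In absolute terms T_C = 286.15 K and T_H = 297.15 K, so ΔT = 11.00 K.
COP_Carnot = T_H/ΔT = 297.15/11.00 = 27.01.
η_II = COP_actual/COP_Carnot = 3.255/27.01 = 0.1205.

0.120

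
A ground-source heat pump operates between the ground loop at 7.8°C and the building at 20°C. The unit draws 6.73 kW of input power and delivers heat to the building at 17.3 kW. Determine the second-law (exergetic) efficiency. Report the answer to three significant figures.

COP_actual = Q̇_H/Ẇ = 17.30/6.730 = 2.571.
In absolute terms T_C = 280.95 K and T_H = 293.15 K, so ΔT = 12.20 K.
COP_Carnot = T_H/ΔT = 293.15/12.20 = 24.03.
η_II = COP_actual/COP_Carnot = 2.571/24.03 = 0.1070.

0.107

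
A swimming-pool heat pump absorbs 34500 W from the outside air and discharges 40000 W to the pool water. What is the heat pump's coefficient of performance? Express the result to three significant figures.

The first law gives Q̇_H = Q̇_C + Ẇ, so the three rates are Q̇_C = 34500, Q̇_H = 40000, Ẇ = 5500 W.
COP_HP = Q̇_H/Ẇ = 40000/5500 = 7.273.

7.27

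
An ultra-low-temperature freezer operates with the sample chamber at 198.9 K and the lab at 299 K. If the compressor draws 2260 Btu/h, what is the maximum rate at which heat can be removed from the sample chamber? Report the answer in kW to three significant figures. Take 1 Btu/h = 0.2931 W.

1.32 kW

The reservoir spacing is ΔT = 299 − 198.9 = 100.1 K.
COP_Carnot = T_C/ΔT = 198.90/100.1 = 1.987.
Q̇_max = COP_Carnot × Ẇ = 1.987 × 2260 Btu/h = 4491 Btu/h = 1.316 kW.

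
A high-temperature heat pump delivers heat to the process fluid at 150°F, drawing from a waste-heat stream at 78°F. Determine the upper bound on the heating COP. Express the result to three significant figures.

8.47

In absolute terms T_C = 298.71 K and T_H = 338.71 K, so ΔT = 40.00 K.
For a reversible cycle, COP_Carnot = T_H/ΔT = 338.71/40.00 = 8.468.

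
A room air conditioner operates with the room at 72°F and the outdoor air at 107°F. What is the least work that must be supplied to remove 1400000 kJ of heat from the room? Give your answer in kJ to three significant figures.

In absolute terms T_C = 295.37 K and T_H = 314.82 K, so ΔT = 19.44 K.
The reversible limit is COP_R = T_C/ΔT = 15.19, so W_min = Q_C/COP = Q_C·ΔT/T_C.
W_min = 1400000 × 19.44/295.37 = 92160 kJ.

92200 kJ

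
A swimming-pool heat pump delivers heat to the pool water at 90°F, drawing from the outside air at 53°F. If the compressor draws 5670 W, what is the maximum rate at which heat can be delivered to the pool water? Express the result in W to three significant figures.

In absolute terms T_C = 284.82 K and T_H = 305.37 K, so ΔT = 20.56 K.
COP_Carnot = T_H/ΔT = 305.37/20.56 = 14.86.
Q̇_max = COP_Carnot × Ẇ = 14.86 × 5670 W = 84230 W.

84200 W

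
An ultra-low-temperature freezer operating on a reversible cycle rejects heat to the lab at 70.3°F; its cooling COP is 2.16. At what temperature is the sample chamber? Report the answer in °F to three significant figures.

-97.4 °F

For a Carnot refrigerator COP_R = T_C/(T_H − T_C), so T_C = COP·T_H/(1 + COP).
With T_H = 294.43 K, T_C = 2.16 × 294.43/3.160 = 201.25 K.
Converting, 201.25 K = -97.41°F.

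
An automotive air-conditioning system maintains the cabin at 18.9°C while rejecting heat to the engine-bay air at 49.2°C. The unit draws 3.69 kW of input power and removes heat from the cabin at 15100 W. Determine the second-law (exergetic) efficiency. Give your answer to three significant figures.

Converting, Q̇_C = 15100 W = 15.10 kW, so COP_actual = Q̇_C/Ẇ = 15.10/3.690 = 4.092.
In absolute terms T_C = 292.05 K and T_H = 322.35 K, so ΔT = 30.30 K.
COP_Carnot = T_C/ΔT = 292.05/30.30 = 9.639.
η_II = COP_actual/COP_Carnot = 4.092/9.639 = 0.4246.

0.425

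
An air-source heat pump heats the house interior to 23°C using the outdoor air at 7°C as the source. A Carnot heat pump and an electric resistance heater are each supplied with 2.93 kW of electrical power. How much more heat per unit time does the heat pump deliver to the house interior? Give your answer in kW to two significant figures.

In absolute terms T_C = 280.15 K and T_H = 296.15 K, so ΔT = 16.00 K.
COP_Carnot = T_H/ΔT = 296.15/16.00 = 18.51.
The heat pump delivers Q̇_H = COP × Ẇ = 54.23 kW; the resistance heater delivers Ẇ = 2.930 kW.
Extra = (COP − 1)·Ẇ = 51.30 kW.

51 kW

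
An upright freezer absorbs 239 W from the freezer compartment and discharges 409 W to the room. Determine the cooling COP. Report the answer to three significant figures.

1.41

The first law gives Q̇_H = Q̇_C + Ẇ, so the three rates are Q̇_C = 239.0, Q̇_H = 409.0, Ẇ = 170.0 W.
COP_R = Q̇_C/Ẇ = 239.0/170.0 = 1.406.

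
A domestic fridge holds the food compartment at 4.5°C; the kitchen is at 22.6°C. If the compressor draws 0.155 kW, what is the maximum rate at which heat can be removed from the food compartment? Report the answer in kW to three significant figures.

In absolute terms T_C = 277.65 K and T_H = 295.75 K, so ΔT = 18.10 K.
COP_Carnot = T_C/ΔT = 277.65/18.10 = 15.34.
Q̇_max = COP_Carnot × Ẇ = 15.34 × 0.1550 kW = 2.378 kW.

2.38 kW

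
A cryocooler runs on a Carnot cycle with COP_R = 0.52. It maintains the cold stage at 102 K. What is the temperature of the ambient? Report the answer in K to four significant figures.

298.2 K

COP_R = T_C/(T_H − T_C) gives T_H − T_C = T_C/COP.
With T_C = 102.00 K, T_H = 102.00 × (1 + 1/0.52) = 298.15 K.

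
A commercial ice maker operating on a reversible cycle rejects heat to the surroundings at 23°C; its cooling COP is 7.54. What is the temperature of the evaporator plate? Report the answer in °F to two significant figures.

For a Carnot refrigerator COP_R = T_C/(T_H − T_C), so T_C = COP·T_H/(1 + COP).
With T_H = 296.15 K, T_C = 7.54 × 296.15/8.540 = 261.47 K.
Converting, 261.47 K = 10.98°F.

11 °F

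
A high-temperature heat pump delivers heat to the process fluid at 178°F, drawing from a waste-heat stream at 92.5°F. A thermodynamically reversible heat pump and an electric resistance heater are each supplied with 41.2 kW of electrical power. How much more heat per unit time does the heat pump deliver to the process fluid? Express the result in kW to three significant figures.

In absolute terms T_C = 306.76 K and T_H = 354.26 K, so ΔT = 47.50 K.
COP_Carnot = T_H/ΔT = 354.26/47.50 = 7.458.
The heat pump delivers Q̇_H = COP × Ẇ = 307.3 kW; the resistance heater delivers Ẇ = 41.20 kW.
Extra = (COP − 1)·Ẇ = 266.1 kW.

266 kW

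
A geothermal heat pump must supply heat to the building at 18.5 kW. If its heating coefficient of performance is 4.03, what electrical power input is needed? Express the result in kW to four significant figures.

4.591 kW

Ẇ = Q̇_H/COP_HP = 18.50/4.03 = 4.591 kW.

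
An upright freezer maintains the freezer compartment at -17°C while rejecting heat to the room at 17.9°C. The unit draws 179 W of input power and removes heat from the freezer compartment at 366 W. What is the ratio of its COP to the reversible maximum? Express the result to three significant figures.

0.279

COP_actual = Q̇_C/Ẇ = 366.0/179.0 = 2.045.
In absolute terms T_C = 256.15 K and T_H = 291.05 K, so ΔT = 34.90 K.
COP_Carnot = T_C/ΔT = 256.15/34.90 = 7.340.
η_II = COP_actual/COP_Carnot = 2.045/7.340 = 0.2786.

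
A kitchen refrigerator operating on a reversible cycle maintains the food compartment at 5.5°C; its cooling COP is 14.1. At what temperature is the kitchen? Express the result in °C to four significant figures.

COP_R = T_C/(T_H − T_C) gives T_H − T_C = T_C/COP.
With T_C = 278.65 K, T_H = 278.65 × (1 + 1/14.1) = 298.41 K.
Converting, 298.41 K = 25.26°C.

25.26 °C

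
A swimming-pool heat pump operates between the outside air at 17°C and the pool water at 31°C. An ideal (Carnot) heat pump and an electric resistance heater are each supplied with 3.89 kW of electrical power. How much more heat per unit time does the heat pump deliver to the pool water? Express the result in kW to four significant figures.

In absolute terms T_C = 290.15 K and T_H = 304.15 K, so ΔT = 14.00 K.
COP_Carnot = T_H/ΔT = 304.15/14.00 = 21.73.
The heat pump delivers Q̇_H = COP × Ẇ = 84.51 kW; the resistance heater delivers Ẇ = 3.890 kW.
Extra = (COP − 1)·Ẇ = 80.62 kW.

80.62 kW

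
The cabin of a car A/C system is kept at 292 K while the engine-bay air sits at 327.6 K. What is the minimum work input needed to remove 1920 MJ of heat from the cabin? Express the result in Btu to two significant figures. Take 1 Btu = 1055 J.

The reservoir spacing is ΔT = 327.6 − 292 = 35.60 K.
The reversible limit is COP_R = T_C/ΔT = 8.202, so W_min = Q_C/COP = Q_C·ΔT/T_C.
W_min = 1920 × 35.60/292.00 = 234.1 MJ = 221900 Btu.

220000 Btu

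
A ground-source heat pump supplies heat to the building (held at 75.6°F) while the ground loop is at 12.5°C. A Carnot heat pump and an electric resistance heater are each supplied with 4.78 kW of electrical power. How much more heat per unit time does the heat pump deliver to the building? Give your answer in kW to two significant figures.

In absolute terms T_C = 285.65 K and T_H = 297.37 K, so ΔT = 11.72 K.
COP_Carnot = T_H/ΔT = 297.37/11.72 = 25.37.
The heat pump delivers Q̇_H = COP × Ẇ = 121.3 kW; the resistance heater delivers Ẇ = 4.780 kW.
Extra = (COP − 1)·Ẇ = 116.5 kW.

120 kW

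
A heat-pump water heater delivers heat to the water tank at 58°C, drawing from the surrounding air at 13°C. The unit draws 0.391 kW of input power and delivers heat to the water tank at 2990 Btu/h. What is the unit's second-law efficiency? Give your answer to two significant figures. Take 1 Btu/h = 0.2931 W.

Converting, Q̇_H = 2990 Btu/h = 0.8764 kW, so COP_actual = Q̇_H/Ẇ = 0.8764/0.3910 = 2.241.
In absolute terms T_C = 286.15 K and T_H = 331.15 K, so ΔT = 45.00 K.
COP_Carnot = T_H/ΔT = 331.15/45.00 = 7.359.
η_II = COP_actual/COP_Carnot = 2.241/7.359 = 0.3046.

0.30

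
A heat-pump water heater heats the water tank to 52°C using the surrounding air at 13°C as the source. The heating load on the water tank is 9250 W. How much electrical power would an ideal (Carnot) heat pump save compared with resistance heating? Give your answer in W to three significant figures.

8140 W

In absolute terms T_C = 286.15 K and T_H = 325.15 K, so ΔT = 39.00 K.
COP_Carnot = T_H/ΔT = 325.15/39.00 = 8.337.
Resistance heating needs Ẇ_res = Q̇_H = 9250 W; the reversible heat pump needs only Ẇ_hp = Q̇_H/COP = 1109 W.
Saving = 9250 − 1109 = 8141 W.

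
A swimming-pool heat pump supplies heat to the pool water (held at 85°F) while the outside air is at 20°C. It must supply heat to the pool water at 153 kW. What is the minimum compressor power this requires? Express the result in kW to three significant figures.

4.78 kW

In absolute terms T_C = 293.15 K and T_H = 302.59 K, so ΔT = 9.444 K.
COP_Carnot = T_H/ΔT = 302.59/9.444 = 32.04.
Ẇ_min = Q̇/COP_Carnot = 153.0/32.04 = 4.775 kW.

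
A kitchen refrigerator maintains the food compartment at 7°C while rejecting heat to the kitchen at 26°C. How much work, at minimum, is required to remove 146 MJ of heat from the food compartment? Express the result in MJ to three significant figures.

9.90 MJ

In absolute terms T_C = 280.15 K and T_H = 299.15 K, so ΔT = 19.00 K.
The reversible limit is COP_R = T_C/ΔT = 14.74, so W_min = Q_C/COP = Q_C·ΔT/T_C.
W_min = 146.0 × 19.00/280.15 = 9.902 MJ.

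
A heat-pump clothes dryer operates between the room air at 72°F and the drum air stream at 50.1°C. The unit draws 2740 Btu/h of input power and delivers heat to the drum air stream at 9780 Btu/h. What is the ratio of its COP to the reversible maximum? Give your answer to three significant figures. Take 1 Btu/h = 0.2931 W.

COP_actual = Q̇_H/Ẇ = 9780/2740 = 3.569.
In absolute terms T_C = 295.37 K and T_H = 323.25 K, so ΔT = 27.88 K.
COP_Carnot = T_H/ΔT = 323.25/27.88 = 11.60.
η_II = COP_actual/COP_Carnot = 3.569/11.60 = 0.3078.

0.308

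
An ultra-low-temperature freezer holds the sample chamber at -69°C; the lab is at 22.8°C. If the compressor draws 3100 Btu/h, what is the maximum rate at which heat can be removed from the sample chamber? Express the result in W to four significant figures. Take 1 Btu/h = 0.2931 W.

2021 W

In absolute terms T_C = 204.15 K and T_H = 295.95 K, so ΔT = 91.80 K.
COP_Carnot = T_C/ΔT = 204.15/91.80 = 2.224.
Q̇_max = COP_Carnot × Ẇ = 2.224 × 3100 Btu/h = 6894 Btu/h = 2021 W.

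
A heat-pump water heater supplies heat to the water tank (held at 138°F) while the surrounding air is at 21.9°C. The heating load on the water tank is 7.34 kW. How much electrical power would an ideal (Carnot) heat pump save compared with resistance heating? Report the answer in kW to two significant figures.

In absolute terms T_C = 295.05 K and T_H = 332.04 K, so ΔT = 36.99 K.
COP_Carnot = T_H/ΔT = 332.04/36.99 = 8.977.
Resistance heating needs Ẇ_res = Q̇_H = 7.340 kW; the reversible heat pump needs only Ẇ_hp = Q̇_H/COP = 0.8177 kW.
Saving = 7.340 − 0.8177 = 6.522 kW.

6.5 kW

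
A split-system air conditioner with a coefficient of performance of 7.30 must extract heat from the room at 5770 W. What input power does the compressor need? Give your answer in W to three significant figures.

790 W

Ẇ = Q̇_C/COP = 5770/7.30 = 790.4 W.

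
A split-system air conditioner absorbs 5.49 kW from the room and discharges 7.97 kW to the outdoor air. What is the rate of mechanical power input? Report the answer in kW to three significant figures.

For a cyclic device the first law requires Q̇_H = Q̇_C + Ẇ.
Ẇ = Q̇_H − Q̇_C = 2.480 kW.

2.48 kW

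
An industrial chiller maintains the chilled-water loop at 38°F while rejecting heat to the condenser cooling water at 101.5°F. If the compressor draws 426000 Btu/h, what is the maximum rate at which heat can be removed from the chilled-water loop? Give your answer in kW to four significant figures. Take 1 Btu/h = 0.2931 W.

978.6 kW

In absolute terms T_C = 276.48 K and T_H = 311.76 K, so ΔT = 35.28 K.
COP_Carnot = T_C/ΔT = 276.48/35.28 = 7.837.
Q̇_max = COP_Carnot × Ẇ = 7.837 × 426000 Btu/h = 3339000 Btu/h = 978.6 kW.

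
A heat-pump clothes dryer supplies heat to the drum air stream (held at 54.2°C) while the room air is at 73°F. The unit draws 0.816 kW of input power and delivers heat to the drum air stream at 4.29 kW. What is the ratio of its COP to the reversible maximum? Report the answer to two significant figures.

COP_actual = Q̇_H/Ẇ = 4.290/0.8160 = 5.257.
In absolute terms T_C = 295.93 K and T_H = 327.35 K, so ΔT = 31.42 K.
COP_Carnot = T_H/ΔT = 327.35/31.42 = 10.42.
η_II = COP_actual/COP_Carnot = 5.257/10.42 = 0.5047.

0.50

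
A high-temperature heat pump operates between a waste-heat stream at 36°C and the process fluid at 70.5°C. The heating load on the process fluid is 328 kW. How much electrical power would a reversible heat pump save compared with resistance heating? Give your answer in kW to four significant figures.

In absolute terms T_C = 309.15 K and T_H = 343.65 K, so ΔT = 34.50 K.
COP_Carnot = T_H/ΔT = 343.65/34.50 = 9.961.
Resistance heating needs Ẇ_res = Q̇_H = 328.0 kW; the reversible heat pump needs only Ẇ_hp = Q̇_H/COP = 32.93 kW.
Saving = 328.0 − 32.93 = 295.1 kW.

295.1 kW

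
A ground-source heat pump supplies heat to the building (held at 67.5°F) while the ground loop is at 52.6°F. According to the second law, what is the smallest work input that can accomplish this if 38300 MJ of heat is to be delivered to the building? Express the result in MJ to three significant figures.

In absolute terms T_C = 284.59 K and T_H = 292.87 K, so ΔT = 8.278 K.
The reversible limit is COP_HP = T_H/ΔT = 35.38, so W_min = Q_H/COP = Q_H·ΔT/T_H.
W_min = 38300 × 8.278/292.87 = 1083 MJ.

1080 MJ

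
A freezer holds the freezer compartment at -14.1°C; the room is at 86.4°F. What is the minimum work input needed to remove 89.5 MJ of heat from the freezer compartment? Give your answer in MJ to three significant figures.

In absolute terms T_C = 259.05 K and T_H = 303.37 K, so ΔT = 44.32 K.
The reversible limit is COP_R = T_C/ΔT = 5.845, so W_min = Q_C/COP = Q_C·ΔT/T_C.
W_min = 89.50 × 44.32/259.05 = 15.31 MJ.

15.3 MJ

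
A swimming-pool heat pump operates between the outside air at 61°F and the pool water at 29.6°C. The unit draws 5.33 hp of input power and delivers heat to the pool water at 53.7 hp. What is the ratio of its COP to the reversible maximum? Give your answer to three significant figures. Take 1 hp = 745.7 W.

0.449

COP_actual = Q̇_H/Ẇ = 53.70/5.330 = 10.08.
In absolute terms T_C = 289.26 K and T_H = 302.75 K, so ΔT = 13.49 K.
COP_Carnot = T_H/ΔT = 302.75/13.49 = 22.44.
η_II = COP_actual/COP_Carnot = 10.08/22.44 = 0.4489.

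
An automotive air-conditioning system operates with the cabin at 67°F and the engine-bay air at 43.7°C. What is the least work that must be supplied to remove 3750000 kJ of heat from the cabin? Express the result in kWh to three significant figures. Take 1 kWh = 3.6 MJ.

86.4 kWh

In absolute terms T_C = 292.59 K and T_H = 316.85 K, so ΔT = 24.26 K.
The reversible limit is COP_R = T_C/ΔT = 12.06, so W_min = Q_C/COP = Q_C·ΔT/T_C.
W_min = 3750000 × 24.26/292.59 = 310900 kJ = 86.35 kWh.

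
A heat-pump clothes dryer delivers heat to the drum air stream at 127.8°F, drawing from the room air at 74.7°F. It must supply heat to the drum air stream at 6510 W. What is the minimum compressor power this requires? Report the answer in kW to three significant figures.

In absolute terms T_C = 296.87 K and T_H = 326.37 K, so ΔT = 29.50 K.
COP_Carnot = T_H/ΔT = 326.37/29.50 = 11.06.
Ẇ_min = Q̇/COP_Carnot = 6510/11.06 = 588.4 W = 0.5884 kW.

0.588 kW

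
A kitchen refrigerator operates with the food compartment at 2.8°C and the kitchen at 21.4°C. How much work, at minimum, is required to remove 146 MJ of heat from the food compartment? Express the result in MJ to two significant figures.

9.8 MJ

In absolute terms T_C = 275.95 K and T_H = 294.55 K, so ΔT = 18.60 K.
The reversible limit is COP_R = T_C/ΔT = 14.84, so W_min = Q_C/COP = Q_C·ΔT/T_C.
W_min = 146.0 × 18.60/275.95 = 9.841 MJ.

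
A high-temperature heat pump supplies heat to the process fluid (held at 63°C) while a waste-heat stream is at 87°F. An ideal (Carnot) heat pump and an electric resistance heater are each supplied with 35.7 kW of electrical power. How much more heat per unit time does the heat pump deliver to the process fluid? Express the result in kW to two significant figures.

330 kW

In absolute terms T_C = 303.71 K and T_H = 336.15 K, so ΔT = 32.44 K.
COP_Carnot = T_H/ΔT = 336.15/32.44 = 10.36.
The heat pump delivers Q̇_H = COP × Ẇ = 369.9 kW; the resistance heater delivers Ẇ = 35.70 kW.
Extra = (COP − 1)·Ẇ = 334.2 kW.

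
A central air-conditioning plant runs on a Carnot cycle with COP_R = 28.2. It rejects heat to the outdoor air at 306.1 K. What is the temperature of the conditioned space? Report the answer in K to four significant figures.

For a Carnot refrigerator COP_R = T_C/(T_H − T_C), so T_C = COP·T_H/(1 + COP).
With T_H = 306.10 K, T_C = 28.2 × 306.10/29.20 = 295.62 K.

295.6 K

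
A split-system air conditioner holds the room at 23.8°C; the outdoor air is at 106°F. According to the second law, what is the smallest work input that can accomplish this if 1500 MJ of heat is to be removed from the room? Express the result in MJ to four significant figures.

87.44 MJ

In absolute terms T_C = 296.95 K and T_H = 314.26 K, so ΔT = 17.31 K.
The reversible limit is COP_R = T_C/ΔT = 17.15, so W_min = Q_C/COP = Q_C·ΔT/T_C.
W_min = 1500 × 17.31/296.95 = 87.44 MJ.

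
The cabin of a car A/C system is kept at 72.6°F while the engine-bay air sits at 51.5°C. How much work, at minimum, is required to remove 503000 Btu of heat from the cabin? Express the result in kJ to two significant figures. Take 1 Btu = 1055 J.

52000 kJ

In absolute terms T_C = 295.71 K and T_H = 324.65 K, so ΔT = 28.94 K.
The reversible limit is COP_R = T_C/ΔT = 10.22, so W_min = Q_C/COP = Q_C·ΔT/T_C.
W_min = 503000 × 28.94/295.71 = 49230 Btu = 51940 kJ.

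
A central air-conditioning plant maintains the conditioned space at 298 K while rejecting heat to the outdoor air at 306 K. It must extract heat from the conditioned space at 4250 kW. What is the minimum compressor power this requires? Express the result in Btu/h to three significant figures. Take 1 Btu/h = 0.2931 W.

The reservoir spacing is ΔT = 306 − 298 = 8.000 K.
COP_Carnot = T_C/ΔT = 298.00/8.000 = 37.25.
Ẇ_min = Q̇/COP_Carnot = 4250/37.25 = 114.1 kW = 389300 Btu/h.

389000 Btu/h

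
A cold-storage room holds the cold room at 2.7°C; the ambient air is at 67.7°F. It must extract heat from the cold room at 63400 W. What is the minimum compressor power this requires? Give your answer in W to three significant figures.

3940 W

In absolute terms T_C = 275.85 K and T_H = 292.98 K, so ΔT = 17.13 K.
COP_Carnot = T_C/ΔT = 275.85/17.13 = 16.10.
Ẇ_min = Q̇/COP_Carnot = 63400/16.10 = 3938 W.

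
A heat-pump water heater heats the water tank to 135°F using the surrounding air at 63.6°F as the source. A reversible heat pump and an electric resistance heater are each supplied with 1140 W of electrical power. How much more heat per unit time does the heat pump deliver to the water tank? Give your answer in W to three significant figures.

8350 W

In absolute terms T_C = 290.71 K and T_H = 330.37 K, so ΔT = 39.67 K.
COP_Carnot = T_H/ΔT = 330.37/39.67 = 8.329.
The heat pump delivers Q̇_H = COP × Ẇ = 9495 W; the resistance heater delivers Ẇ = 1140 W.
Extra = (COP − 1)·Ẇ = 8355 W.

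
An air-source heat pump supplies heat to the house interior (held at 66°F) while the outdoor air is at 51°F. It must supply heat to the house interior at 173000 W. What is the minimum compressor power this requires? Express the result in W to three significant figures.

In absolute terms T_C = 283.71 K and T_H = 292.04 K, so ΔT = 8.333 K.
COP_Carnot = T_H/ΔT = 292.04/8.333 = 35.04.
Ẇ_min = Q̇/COP_Carnot = 173000/35.04 = 4937 W.

4940 W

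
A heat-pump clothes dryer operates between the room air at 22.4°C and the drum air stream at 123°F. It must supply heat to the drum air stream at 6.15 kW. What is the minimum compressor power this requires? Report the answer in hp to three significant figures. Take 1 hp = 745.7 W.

0.717 hp

In absolute terms T_C = 295.55 K and T_H = 323.71 K, so ΔT = 28.16 K.
COP_Carnot = T_H/ΔT = 323.71/28.16 = 11.50.
Ẇ_min = Q̇/COP_Carnot = 6.150/11.50 = 0.5349 kW = 0.7173 hp.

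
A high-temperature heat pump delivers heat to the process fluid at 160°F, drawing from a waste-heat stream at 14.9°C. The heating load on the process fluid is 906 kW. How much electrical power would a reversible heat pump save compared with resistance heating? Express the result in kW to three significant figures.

758 kW

In absolute terms T_C = 288.05 K and T_H = 344.26 K, so ΔT = 56.21 K.
COP_Carnot = T_H/ΔT = 344.26/56.21 = 6.124.
Resistance heating needs Ẇ_res = Q̇_H = 906.0 kW; the reversible heat pump needs only Ẇ_hp = Q̇_H/COP = 147.9 kW.
Saving = 906.0 − 147.9 = 758.1 kW.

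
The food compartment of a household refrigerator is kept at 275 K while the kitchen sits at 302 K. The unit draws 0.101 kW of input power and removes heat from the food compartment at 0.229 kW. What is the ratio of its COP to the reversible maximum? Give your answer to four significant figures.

0.2226

COP_actual = Q̇_C/Ẇ = 0.2290/0.1010 = 2.267.
The reservoir spacing is ΔT = 302 − 275 = 27.00 K.
COP_Carnot = T_C/ΔT = 275.00/27.00 = 10.19.
η_II = COP_actual/COP_Carnot = 2.267/10.19 = 0.2226.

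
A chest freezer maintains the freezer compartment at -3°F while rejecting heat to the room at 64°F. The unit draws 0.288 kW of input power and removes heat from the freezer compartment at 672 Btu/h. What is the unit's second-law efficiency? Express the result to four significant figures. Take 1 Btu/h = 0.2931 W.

Converting, Q̇_C = 672.0 Btu/h = 0.1970 kW, so COP_actual = Q̇_C/Ẇ = 0.1970/0.2880 = 0.6839.
In absolute terms T_C = 253.71 K and T_H = 290.93 K, so ΔT = 37.22 K.
COP_Carnot = T_C/ΔT = 253.71/37.22 = 6.816.
η_II = COP_actual/COP_Carnot = 0.6839/6.816 = 0.1003.

0.1003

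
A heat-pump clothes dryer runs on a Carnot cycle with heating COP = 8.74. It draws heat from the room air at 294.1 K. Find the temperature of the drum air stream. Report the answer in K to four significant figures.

COP_HP = T_H/(T_H − T_C) rearranges to T_H = COP·T_C/(COP − 1).
With T_C = 294.10 K, T_H = 8.74 × 294.10/7.740 = 332.10 K.

332.1 K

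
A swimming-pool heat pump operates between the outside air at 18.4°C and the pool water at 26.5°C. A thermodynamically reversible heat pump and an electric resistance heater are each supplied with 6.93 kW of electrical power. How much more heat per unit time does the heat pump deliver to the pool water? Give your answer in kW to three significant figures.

249 kW

In absolute terms T_C = 291.55 K and T_H = 299.65 K, so ΔT = 8.100 K.
COP_Carnot = T_H/ΔT = 299.65/8.100 = 36.99.
The heat pump delivers Q̇_H = COP × Ẇ = 256.4 kW; the resistance heater delivers Ẇ = 6.930 kW.
Extra = (COP − 1)·Ẇ = 249.4 kW.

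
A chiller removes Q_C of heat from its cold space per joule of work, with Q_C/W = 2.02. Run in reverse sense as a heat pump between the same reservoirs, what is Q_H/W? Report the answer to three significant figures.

3.02

The first law on one cycle gives Q_H = Q_C + W, so Q_H/W = Q_C/W + 1.
COP_HP = COP_R + 1 = 2.02 + 1 = 3.02.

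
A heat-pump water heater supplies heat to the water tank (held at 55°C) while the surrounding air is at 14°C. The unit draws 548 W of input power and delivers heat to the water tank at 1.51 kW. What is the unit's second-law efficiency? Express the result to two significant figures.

0.34

Converting, Q̇_H = 1.510 kW = 1510 W, so COP_actual = Q̇_H/Ẇ = 1510/548.0 = 2.755.
In absolute terms T_C = 287.15 K and T_H = 328.15 K, so ΔT = 41.00 K.
COP_Carnot = T_H/ΔT = 328.15/41.00 = 8.004.
η_II = COP_actual/COP_Carnot = 2.755/8.004 = 0.3443.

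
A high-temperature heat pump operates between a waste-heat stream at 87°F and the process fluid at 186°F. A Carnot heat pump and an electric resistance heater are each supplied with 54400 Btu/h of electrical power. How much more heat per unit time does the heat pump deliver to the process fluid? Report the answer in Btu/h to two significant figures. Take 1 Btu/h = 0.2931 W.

In absolute terms T_C = 303.71 K and T_H = 358.71 K, so ΔT = 55.00 K.
COP_Carnot = T_H/ΔT = 358.71/55.00 = 6.522.
The heat pump delivers Q̇_H = COP × Ẇ = 354800 Btu/h; the resistance heater delivers Ẇ = 54400 Btu/h.
Extra = (COP − 1)·Ẇ = 300400 Btu/h.

300000 Btu/h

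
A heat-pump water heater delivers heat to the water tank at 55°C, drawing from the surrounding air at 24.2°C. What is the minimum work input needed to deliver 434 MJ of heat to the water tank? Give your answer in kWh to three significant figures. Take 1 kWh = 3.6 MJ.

11.3 kWh

In absolute terms T_C = 297.35 K and T_H = 328.15 K, so ΔT = 30.80 K.
The reversible limit is COP_HP = T_H/ΔT = 10.65, so W_min = Q_H/COP = Q_H·ΔT/T_H.
W_min = 434.0 × 30.80/328.15 = 40.74 MJ = 11.32 kWh.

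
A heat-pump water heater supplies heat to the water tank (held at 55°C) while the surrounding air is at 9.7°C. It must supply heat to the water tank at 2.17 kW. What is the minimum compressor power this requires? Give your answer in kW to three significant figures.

0.300 kW

In absolute terms T_C = 282.85 K and T_H = 328.15 K, so ΔT = 45.30 K.
COP_Carnot = T_H/ΔT = 328.15/45.30 = 7.244.
Ẇ_min = Q̇/COP_Carnot = 2.170/7.244 = 0.2996 kW.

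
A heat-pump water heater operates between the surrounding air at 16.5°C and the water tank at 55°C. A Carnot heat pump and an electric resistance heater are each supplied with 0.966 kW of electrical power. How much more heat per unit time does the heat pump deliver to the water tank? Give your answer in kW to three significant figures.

7.27 kW

In absolute terms T_C = 289.65 K and T_H = 328.15 K, so ΔT = 38.50 K.
COP_Carnot = T_H/ΔT = 328.15/38.50 = 8.523.
The heat pump delivers Q̇_H = COP × Ẇ = 8.234 kW; the resistance heater delivers Ẇ = 0.9660 kW.
Extra = (COP − 1)·Ẇ = 7.268 kW.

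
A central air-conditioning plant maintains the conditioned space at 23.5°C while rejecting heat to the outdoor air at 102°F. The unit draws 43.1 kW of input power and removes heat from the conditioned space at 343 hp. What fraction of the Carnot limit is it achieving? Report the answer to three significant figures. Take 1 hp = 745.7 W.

0.308

Converting, Q̇_C = 343.0 hp = 255.8 kW, so COP_actual = Q̇_C/Ẇ = 255.8/43.10 = 5.934.
In absolute terms T_C = 296.65 K and T_H = 312.04 K, so ΔT = 15.39 K.
COP_Carnot = T_C/ΔT = 296.65/15.39 = 19.28.
η_II = COP_actual/COP_Carnot = 5.934/19.28 = 0.3079.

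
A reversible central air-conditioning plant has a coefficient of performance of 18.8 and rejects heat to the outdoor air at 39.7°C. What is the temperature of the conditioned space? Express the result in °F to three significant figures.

For a Carnot refrigerator COP_R = T_C/(T_H − T_C), so T_C = COP·T_H/(1 + COP).
With T_H = 312.85 K, T_C = 18.8 × 312.85/19.80 = 297.05 K.
Converting, 297.05 K = 75.02°F.

75.0 °F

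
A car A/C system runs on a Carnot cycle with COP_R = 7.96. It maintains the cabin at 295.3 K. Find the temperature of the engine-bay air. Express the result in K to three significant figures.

332 K

COP_R = T_C/(T_H − T_C) gives T_H − T_C = T_C/COP.
With T_C = 295.30 K, T_H = 295.30 × (1 + 1/7.96) = 332.40 K.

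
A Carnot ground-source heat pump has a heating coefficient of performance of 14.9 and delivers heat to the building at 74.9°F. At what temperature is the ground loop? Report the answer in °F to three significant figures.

COP_HP = T_H/(T_H − T_C) gives T_H − T_C = T_H/COP.
With T_H = 296.98 K, T_C = 296.98 × (1 − 1/14.9) = 277.05 K.
Converting, 277.05 K = 39.02°F.

39.0 °F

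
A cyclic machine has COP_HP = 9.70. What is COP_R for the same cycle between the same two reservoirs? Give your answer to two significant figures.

8.7

Since Q_H = Q_C + W for any cycle, COP_R = Q_C/W = Q_H/W − 1.
COP_R = 9.70 − 1 = 8.70.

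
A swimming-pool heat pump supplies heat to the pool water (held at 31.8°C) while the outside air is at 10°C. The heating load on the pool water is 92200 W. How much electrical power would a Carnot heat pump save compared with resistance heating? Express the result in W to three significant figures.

In absolute terms T_C = 283.15 K and T_H = 304.95 K, so ΔT = 21.80 K.
COP_Carnot = T_H/ΔT = 304.95/21.80 = 13.99.
Resistance heating needs Ẇ_res = Q̇_H = 92200 W; the reversible heat pump needs only Ẇ_hp = Q̇_H/COP = 6591 W.
Saving = 92200 − 6591 = 85610 W.

85600 W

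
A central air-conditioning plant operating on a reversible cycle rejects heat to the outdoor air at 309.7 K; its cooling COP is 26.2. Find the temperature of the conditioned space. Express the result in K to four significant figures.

298.3 K

For a Carnot refrigerator COP_R = T_C/(T_H − T_C), so T_C = COP·T_H/(1 + COP).
With T_H = 309.70 K, T_C = 26.2 × 309.70/27.20 = 298.31 K.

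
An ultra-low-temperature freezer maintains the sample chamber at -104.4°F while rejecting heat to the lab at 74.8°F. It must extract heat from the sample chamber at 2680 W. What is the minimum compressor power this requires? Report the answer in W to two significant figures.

1400 W

In absolute terms T_C = 197.37 K and T_H = 296.93 K, so ΔT = 99.56 K.
COP_Carnot = T_C/ΔT = 197.37/99.56 = 1.983.
Ẇ_min = Q̇/COP_Carnot = 2680/1.983 = 1352 W.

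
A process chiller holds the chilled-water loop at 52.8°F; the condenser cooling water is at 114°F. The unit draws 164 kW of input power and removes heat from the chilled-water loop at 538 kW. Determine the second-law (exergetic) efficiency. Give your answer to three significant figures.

COP_actual = Q̇_C/Ẇ = 538.0/164.0 = 3.280.
In absolute terms T_C = 284.71 K and T_H = 318.71 K, so ΔT = 34.00 K.
COP_Carnot = T_C/ΔT = 284.71/34.00 = 8.374.
η_II = COP_actual/COP_Carnot = 3.280/8.374 = 0.3918.

0.392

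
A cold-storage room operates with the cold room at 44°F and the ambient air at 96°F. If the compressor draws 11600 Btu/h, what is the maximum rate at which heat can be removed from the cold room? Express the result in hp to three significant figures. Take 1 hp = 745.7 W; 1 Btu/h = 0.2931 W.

In absolute terms T_C = 279.82 K and T_H = 308.71 K, so ΔT = 28.89 K.
COP_Carnot = T_C/ΔT = 279.82/28.89 = 9.686.
Q̇_max = COP_Carnot × Ẇ = 9.686 × 11600 Btu/h = 112400 Btu/h = 44.16 hp.

44.2 hp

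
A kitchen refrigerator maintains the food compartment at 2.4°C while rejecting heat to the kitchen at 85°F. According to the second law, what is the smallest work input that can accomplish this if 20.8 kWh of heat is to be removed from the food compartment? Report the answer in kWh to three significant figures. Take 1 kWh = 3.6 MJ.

2.04 kWh

In absolute terms T_C = 275.55 K and T_H = 302.59 K, so ΔT = 27.04 K.
The reversible limit is COP_R = T_C/ΔT = 10.19, so W_min = Q_C/COP = Q_C·ΔT/T_C.
W_min = 20.80 × 27.04/275.55 = 2.041 kWh.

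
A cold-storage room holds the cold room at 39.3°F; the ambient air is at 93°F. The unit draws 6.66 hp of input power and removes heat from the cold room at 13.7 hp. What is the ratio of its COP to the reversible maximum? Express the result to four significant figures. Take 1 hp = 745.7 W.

0.2214

COP_actual = Q̇_C/Ẇ = 13.70/6.660 = 2.057.
In absolute terms T_C = 277.21 K and T_H = 307.04 K, so ΔT = 29.83 K.
COP_Carnot = T_C/ΔT = 277.21/29.83 = 9.292.
η_II = COP_actual/COP_Carnot = 2.057/9.292 = 0.2214.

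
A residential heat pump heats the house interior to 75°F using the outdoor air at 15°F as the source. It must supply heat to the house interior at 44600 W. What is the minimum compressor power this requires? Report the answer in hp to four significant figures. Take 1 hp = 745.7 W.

In absolute terms T_C = 263.71 K and T_H = 297.04 K, so ΔT = 33.33 K.
COP_Carnot = T_H/ΔT = 297.04/33.33 = 8.911.
Ẇ_min = Q̇/COP_Carnot = 44600/8.911 = 5005 W = 6.712 hp.

6.712 hp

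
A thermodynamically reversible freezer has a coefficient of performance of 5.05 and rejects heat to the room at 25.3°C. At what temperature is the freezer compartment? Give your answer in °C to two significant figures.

For a Carnot refrigerator COP_R = T_C/(T_H − T_C), so T_C = COP·T_H/(1 + COP).
With T_H = 298.45 K, T_C = 5.05 × 298.45/6.050 = 249.12 K.
Converting, 249.12 K = -24.03°C.

-24 °C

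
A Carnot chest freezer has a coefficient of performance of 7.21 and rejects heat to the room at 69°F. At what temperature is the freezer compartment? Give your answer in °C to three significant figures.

For a Carnot refrigerator COP_R = T_C/(T_H − T_C), so T_C = COP·T_H/(1 + COP).
With T_H = 293.71 K, T_C = 7.21 × 293.71/8.210 = 257.93 K.
Converting, 257.93 K = -15.22°C.

-15.2 °C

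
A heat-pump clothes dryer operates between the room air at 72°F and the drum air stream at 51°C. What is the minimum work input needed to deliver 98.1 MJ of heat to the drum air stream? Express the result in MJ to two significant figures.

In absolute terms T_C = 295.37 K and T_H = 324.15 K, so ΔT = 28.78 K.
The reversible limit is COP_HP = T_H/ΔT = 11.26, so W_min = Q_H/COP = Q_H·ΔT/T_H.
W_min = 98.10 × 28.78/324.15 = 8.709 MJ.

8.7 MJ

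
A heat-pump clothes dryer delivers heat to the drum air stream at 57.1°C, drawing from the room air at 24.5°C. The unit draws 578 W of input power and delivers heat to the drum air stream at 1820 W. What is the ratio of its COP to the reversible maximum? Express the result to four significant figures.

0.3108

COP_actual = Q̇_H/Ẇ = 1820/578.0 = 3.149.
In absolute terms T_C = 297.65 K and T_H = 330.25 K, so ΔT = 32.60 K.
COP_Carnot = T_H/ΔT = 330.25/32.60 = 10.13.
η_II = COP_actual/COP_Carnot = 3.149/10.13 = 0.3108.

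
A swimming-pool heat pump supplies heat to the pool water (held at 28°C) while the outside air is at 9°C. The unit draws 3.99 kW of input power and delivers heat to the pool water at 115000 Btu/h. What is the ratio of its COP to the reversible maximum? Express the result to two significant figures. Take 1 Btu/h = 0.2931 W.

0.53

Converting, Q̇_H = 115000 Btu/h = 33.71 kW, so COP_actual = Q̇_H/Ẇ = 33.71/3.990 = 8.448.
In absolute terms T_C = 282.15 K and T_H = 301.15 K, so ΔT = 19.00 K.
COP_Carnot = T_H/ΔT = 301.15/19.00 = 15.85.
η_II = COP_actual/COP_Carnot = 8.448/15.85 = 0.5330.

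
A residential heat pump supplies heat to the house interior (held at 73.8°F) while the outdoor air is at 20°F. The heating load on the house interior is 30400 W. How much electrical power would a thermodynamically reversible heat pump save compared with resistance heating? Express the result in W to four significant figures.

27330 W

In absolute terms T_C = 266.48 K and T_H = 296.37 K, so ΔT = 29.89 K.
COP_Carnot = T_H/ΔT = 296.37/29.89 = 9.916.
Resistance heating needs Ẇ_res = Q̇_H = 30400 W; the reversible heat pump needs only Ẇ_hp = Q̇_H/COP = 3066 W.
Saving = 30400 − 3066 = 27330 W.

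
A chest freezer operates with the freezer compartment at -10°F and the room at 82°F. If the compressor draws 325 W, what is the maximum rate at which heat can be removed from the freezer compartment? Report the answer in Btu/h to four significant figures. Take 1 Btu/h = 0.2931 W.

In absolute terms T_C = 249.82 K and T_H = 300.93 K, so ΔT = 51.11 K.
COP_Carnot = T_C/ΔT = 249.82/51.11 = 4.888.
Q̇_max = COP_Carnot × Ẇ = 4.888 × 325.0 W = 1589 W = 5420 Btu/h.

5420 Btu/h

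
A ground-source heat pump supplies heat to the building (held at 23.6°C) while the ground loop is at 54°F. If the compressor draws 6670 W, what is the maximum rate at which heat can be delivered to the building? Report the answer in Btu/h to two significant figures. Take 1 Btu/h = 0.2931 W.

In absolute terms T_C = 285.37 K and T_H = 296.75 K, so ΔT = 11.38 K.
COP_Carnot = T_H/ΔT = 296.75/11.38 = 26.08.
Q̇_max = COP_Carnot × Ẇ = 26.08 × 6670 W = 174000 W = 593500 Btu/h.

590000 Btu/h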